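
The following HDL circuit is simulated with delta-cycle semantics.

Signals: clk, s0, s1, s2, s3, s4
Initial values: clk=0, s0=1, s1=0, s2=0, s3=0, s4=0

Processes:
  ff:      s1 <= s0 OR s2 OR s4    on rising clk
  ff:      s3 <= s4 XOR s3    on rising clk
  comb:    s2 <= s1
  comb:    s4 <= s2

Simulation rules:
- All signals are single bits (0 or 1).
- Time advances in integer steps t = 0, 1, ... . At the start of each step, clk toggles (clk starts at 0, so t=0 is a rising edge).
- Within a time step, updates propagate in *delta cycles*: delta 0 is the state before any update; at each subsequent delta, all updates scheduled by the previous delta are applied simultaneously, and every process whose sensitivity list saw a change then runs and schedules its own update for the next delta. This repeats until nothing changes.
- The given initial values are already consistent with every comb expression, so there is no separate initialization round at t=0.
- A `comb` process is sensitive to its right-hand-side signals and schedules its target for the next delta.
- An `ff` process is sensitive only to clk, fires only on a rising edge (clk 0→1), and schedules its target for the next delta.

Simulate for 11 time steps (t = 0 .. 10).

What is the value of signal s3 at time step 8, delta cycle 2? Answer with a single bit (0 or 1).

[bits: s3,s4,s1,s0,clk,s2]
t=0: Δ0=000100 Δ1=000110 Δ2=001110 Δ3=001111 Δ4=011111 | 4Δ
t=1: Δ0=011111 Δ1=011101 | 1Δ
t=2: Δ0=011101 Δ1=011111 Δ2=111111 | 2Δ
t=3: Δ0=111111 Δ1=111101 | 1Δ
t=4: Δ0=111101 Δ1=111111 Δ2=011111 | 2Δ
t=5: Δ0=011111 Δ1=011101 | 1Δ
t=6: Δ0=011101 Δ1=011111 Δ2=111111 | 2Δ
t=7: Δ0=111111 Δ1=111101 | 1Δ
t=8: Δ0=111101 Δ1=111111 Δ2=011111 | 2Δ
t=9: Δ0=011111 Δ1=011101 | 1Δ
t=10: Δ0=011101 Δ1=011111 Δ2=111111 | 2Δ

0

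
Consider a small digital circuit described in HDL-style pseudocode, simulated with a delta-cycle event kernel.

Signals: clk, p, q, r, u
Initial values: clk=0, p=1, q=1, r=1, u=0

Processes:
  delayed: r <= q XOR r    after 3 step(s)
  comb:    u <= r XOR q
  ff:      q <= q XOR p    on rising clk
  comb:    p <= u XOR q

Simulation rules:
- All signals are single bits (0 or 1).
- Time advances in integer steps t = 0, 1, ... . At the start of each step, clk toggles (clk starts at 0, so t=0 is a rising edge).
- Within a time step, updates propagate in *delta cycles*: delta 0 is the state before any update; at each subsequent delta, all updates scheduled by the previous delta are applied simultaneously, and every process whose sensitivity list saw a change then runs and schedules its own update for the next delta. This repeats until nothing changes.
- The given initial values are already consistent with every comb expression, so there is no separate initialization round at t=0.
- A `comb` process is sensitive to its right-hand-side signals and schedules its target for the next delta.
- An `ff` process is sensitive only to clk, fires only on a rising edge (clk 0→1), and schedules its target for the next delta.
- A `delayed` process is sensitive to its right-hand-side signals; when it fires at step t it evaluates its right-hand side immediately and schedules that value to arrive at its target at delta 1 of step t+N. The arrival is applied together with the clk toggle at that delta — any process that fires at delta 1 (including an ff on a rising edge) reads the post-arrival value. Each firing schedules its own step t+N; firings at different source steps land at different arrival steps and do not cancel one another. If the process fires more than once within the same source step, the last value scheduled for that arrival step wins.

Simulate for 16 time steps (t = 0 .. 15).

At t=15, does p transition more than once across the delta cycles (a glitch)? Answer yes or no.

no

t0.Δ0 r=1 p=1 clk=0 q=1 u=0
t0.Δ1 r=1 p=1 clk=1 q=1 u=0
t0.Δ2 r=1 p=1 clk=1 q=0 u=0
t0.Δ3 r=1 p=0 clk=1 q=0 u=1
t0.Δ4 r=1 p=1 clk=1 q=0 u=1
t1.Δ0 r=1 p=1 clk=1 q=0 u=1
t1.Δ1 r=1 p=1 clk=0 q=0 u=1
t2.Δ0 r=1 p=1 clk=0 q=0 u=1
t2.Δ1 r=1 p=1 clk=1 q=0 u=1
t2.Δ2 r=1 p=1 clk=1 q=1 u=1
t2.Δ3 r=1 p=0 clk=1 q=1 u=0
t2.Δ4 r=1 p=1 clk=1 q=1 u=0
t3.Δ0 r=1 p=1 clk=1 q=1 u=0
t3.Δ1 r=1 p=1 clk=0 q=1 u=0
t4.Δ0 r=1 p=1 clk=0 q=1 u=0
t4.Δ1 r=1 p=1 clk=1 q=1 u=0
t4.Δ2 r=1 p=1 clk=1 q=0 u=0
t4.Δ3 r=1 p=0 clk=1 q=0 u=1
t4.Δ4 r=1 p=1 clk=1 q=0 u=1
t5.Δ0 r=1 p=1 clk=1 q=0 u=1
t5.Δ1 r=0 p=1 clk=0 q=0 u=1
t5.Δ2 r=0 p=1 clk=0 q=0 u=0
t5.Δ3 r=0 p=0 clk=0 q=0 u=0
t6.Δ0 r=0 p=0 clk=0 q=0 u=0
t6.Δ1 r=0 p=0 clk=1 q=0 u=0
t7.Δ0 r=0 p=0 clk=1 q=0 u=0
t7.Δ1 r=1 p=0 clk=0 q=0 u=0
t7.Δ2 r=1 p=0 clk=0 q=0 u=1
t7.Δ3 r=1 p=1 clk=0 q=0 u=1
t8.Δ0 r=1 p=1 clk=0 q=0 u=1
t8.Δ1 r=0 p=1 clk=1 q=0 u=1
t8.Δ2 r=0 p=1 clk=1 q=1 u=0
t8.Δ3 r=0 p=1 clk=1 q=1 u=1
t8.Δ4 r=0 p=0 clk=1 q=1 u=1
t9.Δ0 r=0 p=0 clk=1 q=1 u=1
t9.Δ1 r=0 p=0 clk=0 q=1 u=1
t10.Δ0 r=0 p=0 clk=0 q=1 u=1
t10.Δ1 r=1 p=0 clk=1 q=1 u=1
t10.Δ2 r=1 p=0 clk=1 q=1 u=0
t10.Δ3 r=1 p=1 clk=1 q=1 u=0
t11.Δ0 r=1 p=1 clk=1 q=1 u=0
t11.Δ1 r=1 p=1 clk=0 q=1 u=0
t12.Δ0 r=1 p=1 clk=0 q=1 u=0
t12.Δ1 r=1 p=1 clk=1 q=1 u=0
t12.Δ2 r=1 p=1 clk=1 q=0 u=0
t12.Δ3 r=1 p=0 clk=1 q=0 u=1
t12.Δ4 r=1 p=1 clk=1 q=0 u=1
t13.Δ0 r=1 p=1 clk=1 q=0 u=1
t13.Δ1 r=0 p=1 clk=0 q=0 u=1
t13.Δ2 r=0 p=1 clk=0 q=0 u=0
t13.Δ3 r=0 p=0 clk=0 q=0 u=0
t14.Δ0 r=0 p=0 clk=0 q=0 u=0
t14.Δ1 r=0 p=0 clk=1 q=0 u=0
t15.Δ0 r=0 p=0 clk=1 q=0 u=0
t15.Δ1 r=1 p=0 clk=0 q=0 u=0
t15.Δ2 r=1 p=0 clk=0 q=0 u=1
t15.Δ3 r=1 p=1 clk=0 q=0 u=1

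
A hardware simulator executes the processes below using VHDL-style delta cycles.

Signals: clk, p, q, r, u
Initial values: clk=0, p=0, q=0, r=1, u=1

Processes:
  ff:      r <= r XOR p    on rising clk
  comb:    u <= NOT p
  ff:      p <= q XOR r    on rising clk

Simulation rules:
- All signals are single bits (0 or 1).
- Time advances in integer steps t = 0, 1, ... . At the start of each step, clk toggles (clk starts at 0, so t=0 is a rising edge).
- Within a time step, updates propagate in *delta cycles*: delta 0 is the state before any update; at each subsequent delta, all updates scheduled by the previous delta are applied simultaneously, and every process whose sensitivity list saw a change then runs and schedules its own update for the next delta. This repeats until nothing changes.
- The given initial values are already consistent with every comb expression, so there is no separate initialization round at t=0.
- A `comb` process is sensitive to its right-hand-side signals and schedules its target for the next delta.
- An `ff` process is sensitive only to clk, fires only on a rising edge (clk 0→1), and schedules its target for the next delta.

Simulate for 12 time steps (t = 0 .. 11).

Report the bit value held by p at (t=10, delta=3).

[bits: q,p,r,u,clk]
t=0: Δ0=00110 Δ1=00111 Δ2=01111 Δ3=01101 | 3Δ
t=1: Δ0=01101 Δ1=01100 | 1Δ
t=2: Δ0=01100 Δ1=01101 Δ2=01001 | 2Δ
t=3: Δ0=01001 Δ1=01000 | 1Δ
t=4: Δ0=01000 Δ1=01001 Δ2=00101 Δ3=00111 | 3Δ
t=5: Δ0=00111 Δ1=00110 | 1Δ
t=6: Δ0=00110 Δ1=00111 Δ2=01111 Δ3=01101 | 3Δ
t=7: Δ0=01101 Δ1=01100 | 1Δ
t=8: Δ0=01100 Δ1=01101 Δ2=01001 | 2Δ
t=9: Δ0=01001 Δ1=01000 | 1Δ
t=10: Δ0=01000 Δ1=01001 Δ2=00101 Δ3=00111 | 3Δ
t=11: Δ0=00111 Δ1=00110 | 1Δ

0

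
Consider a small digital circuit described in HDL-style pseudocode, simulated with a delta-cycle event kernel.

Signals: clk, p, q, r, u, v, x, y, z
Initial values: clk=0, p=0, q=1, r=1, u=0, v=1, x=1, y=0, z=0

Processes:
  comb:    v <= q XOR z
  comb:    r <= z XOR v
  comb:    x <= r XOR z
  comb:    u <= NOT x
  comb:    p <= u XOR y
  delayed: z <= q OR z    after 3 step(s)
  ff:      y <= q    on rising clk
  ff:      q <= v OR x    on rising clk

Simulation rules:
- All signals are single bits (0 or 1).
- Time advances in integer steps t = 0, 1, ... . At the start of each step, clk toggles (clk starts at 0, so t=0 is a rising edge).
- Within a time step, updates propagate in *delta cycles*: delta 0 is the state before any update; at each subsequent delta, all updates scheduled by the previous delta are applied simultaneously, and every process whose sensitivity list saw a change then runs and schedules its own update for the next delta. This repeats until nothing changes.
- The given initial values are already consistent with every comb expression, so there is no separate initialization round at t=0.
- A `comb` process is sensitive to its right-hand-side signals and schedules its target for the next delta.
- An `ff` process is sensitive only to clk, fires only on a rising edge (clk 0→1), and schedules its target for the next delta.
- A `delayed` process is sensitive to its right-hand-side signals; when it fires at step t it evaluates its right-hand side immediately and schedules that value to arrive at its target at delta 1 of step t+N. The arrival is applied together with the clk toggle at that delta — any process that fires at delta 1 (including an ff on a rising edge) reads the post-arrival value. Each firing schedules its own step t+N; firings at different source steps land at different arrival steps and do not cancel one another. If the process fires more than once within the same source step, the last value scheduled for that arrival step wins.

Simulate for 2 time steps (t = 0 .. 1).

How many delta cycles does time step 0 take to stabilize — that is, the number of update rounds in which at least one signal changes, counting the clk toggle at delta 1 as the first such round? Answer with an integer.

[bits: u,r,clk,z,y,x,v,q,p]
t=0: Δ0=010001110 Δ1=011001110 Δ2=011011110 Δ3=011011111 | 3Δ
t=1: Δ0=011011111 Δ1=010011111 | 1Δ

3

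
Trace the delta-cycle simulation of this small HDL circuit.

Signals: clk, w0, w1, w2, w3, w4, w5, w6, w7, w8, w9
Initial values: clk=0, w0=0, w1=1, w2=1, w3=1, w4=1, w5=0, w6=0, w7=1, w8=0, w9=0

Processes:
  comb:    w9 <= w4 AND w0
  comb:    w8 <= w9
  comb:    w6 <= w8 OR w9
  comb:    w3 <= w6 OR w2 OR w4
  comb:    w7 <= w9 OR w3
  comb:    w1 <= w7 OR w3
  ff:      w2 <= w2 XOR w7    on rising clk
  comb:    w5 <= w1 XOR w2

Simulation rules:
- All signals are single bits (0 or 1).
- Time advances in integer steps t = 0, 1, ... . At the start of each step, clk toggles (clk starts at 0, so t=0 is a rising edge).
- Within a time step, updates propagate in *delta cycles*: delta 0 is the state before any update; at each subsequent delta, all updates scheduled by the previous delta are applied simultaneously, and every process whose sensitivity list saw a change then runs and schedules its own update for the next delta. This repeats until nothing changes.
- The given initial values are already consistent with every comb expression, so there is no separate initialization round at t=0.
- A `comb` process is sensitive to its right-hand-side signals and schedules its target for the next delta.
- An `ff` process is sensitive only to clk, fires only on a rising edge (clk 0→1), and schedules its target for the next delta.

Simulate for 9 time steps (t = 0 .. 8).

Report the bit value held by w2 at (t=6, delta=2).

1

t0.Δ0 clk=0 w0=0 w5=0 w2=1 w4=1 w6=0 w1=1 w7=1 w9=0 w8=0 w3=1
t0.Δ1 clk=1 w0=0 w5=0 w2=1 w4=1 w6=0 w1=1 w7=1 w9=0 w8=0 w3=1
t0.Δ2 clk=1 w0=0 w5=0 w2=0 w4=1 w6=0 w1=1 w7=1 w9=0 w8=0 w3=1
t0.Δ3 clk=1 w0=0 w5=1 w2=0 w4=1 w6=0 w1=1 w7=1 w9=0 w8=0 w3=1
t1.Δ0 clk=1 w0=0 w5=1 w2=0 w4=1 w6=0 w1=1 w7=1 w9=0 w8=0 w3=1
t1.Δ1 clk=0 w0=0 w5=1 w2=0 w4=1 w6=0 w1=1 w7=1 w9=0 w8=0 w3=1
t2.Δ0 clk=0 w0=0 w5=1 w2=0 w4=1 w6=0 w1=1 w7=1 w9=0 w8=0 w3=1
t2.Δ1 clk=1 w0=0 w5=1 w2=0 w4=1 w6=0 w1=1 w7=1 w9=0 w8=0 w3=1
t2.Δ2 clk=1 w0=0 w5=1 w2=1 w4=1 w6=0 w1=1 w7=1 w9=0 w8=0 w3=1
t2.Δ3 clk=1 w0=0 w5=0 w2=1 w4=1 w6=0 w1=1 w7=1 w9=0 w8=0 w3=1
t3.Δ0 clk=1 w0=0 w5=0 w2=1 w4=1 w6=0 w1=1 w7=1 w9=0 w8=0 w3=1
t3.Δ1 clk=0 w0=0 w5=0 w2=1 w4=1 w6=0 w1=1 w7=1 w9=0 w8=0 w3=1
t4.Δ0 clk=0 w0=0 w5=0 w2=1 w4=1 w6=0 w1=1 w7=1 w9=0 w8=0 w3=1
t4.Δ1 clk=1 w0=0 w5=0 w2=1 w4=1 w6=0 w1=1 w7=1 w9=0 w8=0 w3=1
t4.Δ2 clk=1 w0=0 w5=0 w2=0 w4=1 w6=0 w1=1 w7=1 w9=0 w8=0 w3=1
t4.Δ3 clk=1 w0=0 w5=1 w2=0 w4=1 w6=0 w1=1 w7=1 w9=0 w8=0 w3=1
t5.Δ0 clk=1 w0=0 w5=1 w2=0 w4=1 w6=0 w1=1 w7=1 w9=0 w8=0 w3=1
t5.Δ1 clk=0 w0=0 w5=1 w2=0 w4=1 w6=0 w1=1 w7=1 w9=0 w8=0 w3=1
t6.Δ0 clk=0 w0=0 w5=1 w2=0 w4=1 w6=0 w1=1 w7=1 w9=0 w8=0 w3=1
t6.Δ1 clk=1 w0=0 w5=1 w2=0 w4=1 w6=0 w1=1 w7=1 w9=0 w8=0 w3=1
t6.Δ2 clk=1 w0=0 w5=1 w2=1 w4=1 w6=0 w1=1 w7=1 w9=0 w8=0 w3=1
t6.Δ3 clk=1 w0=0 w5=0 w2=1 w4=1 w6=0 w1=1 w7=1 w9=0 w8=0 w3=1
t7.Δ0 clk=1 w0=0 w5=0 w2=1 w4=1 w6=0 w1=1 w7=1 w9=0 w8=0 w3=1
t7.Δ1 clk=0 w0=0 w5=0 w2=1 w4=1 w6=0 w1=1 w7=1 w9=0 w8=0 w3=1
t8.Δ0 clk=0 w0=0 w5=0 w2=1 w4=1 w6=0 w1=1 w7=1 w9=0 w8=0 w3=1
t8.Δ1 clk=1 w0=0 w5=0 w2=1 w4=1 w6=0 w1=1 w7=1 w9=0 w8=0 w3=1
t8.Δ2 clk=1 w0=0 w5=0 w2=0 w4=1 w6=0 w1=1 w7=1 w9=0 w8=0 w3=1
t8.Δ3 clk=1 w0=0 w5=1 w2=0 w4=1 w6=0 w1=1 w7=1 w9=0 w8=0 w3=1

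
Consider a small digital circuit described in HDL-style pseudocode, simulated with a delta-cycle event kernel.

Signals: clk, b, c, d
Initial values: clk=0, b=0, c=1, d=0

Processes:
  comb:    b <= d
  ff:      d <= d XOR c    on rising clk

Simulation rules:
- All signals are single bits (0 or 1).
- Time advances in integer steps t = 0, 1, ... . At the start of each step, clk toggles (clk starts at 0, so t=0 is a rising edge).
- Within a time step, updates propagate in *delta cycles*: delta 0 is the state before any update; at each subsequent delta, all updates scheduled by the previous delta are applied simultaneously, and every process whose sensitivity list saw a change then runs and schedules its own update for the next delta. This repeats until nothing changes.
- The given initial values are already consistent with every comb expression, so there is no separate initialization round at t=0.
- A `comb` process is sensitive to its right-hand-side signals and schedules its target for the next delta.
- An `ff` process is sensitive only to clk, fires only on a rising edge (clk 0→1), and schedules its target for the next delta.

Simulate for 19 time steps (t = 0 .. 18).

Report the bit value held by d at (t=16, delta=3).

t=0 Δ0: c=1 b=0 d=0 clk=0
  Δ1: clk:0→1
  Δ2: d:0→1
  Δ3: b:0→1
  (3Δ to stable)
t=1 Δ0: c=1 b=1 d=1 clk=1
  Δ1: clk:1→0
  (1Δ to stable)
t=2 Δ0: c=1 b=1 d=1 clk=0
  Δ1: clk:0→1
  Δ2: d:1→0
  Δ3: b:1→0
  (3Δ to stable)
t=3 Δ0: c=1 b=0 d=0 clk=1
  Δ1: clk:1→0
  (1Δ to stable)
t=4 Δ0: c=1 b=0 d=0 clk=0
  Δ1: clk:0→1
  Δ2: d:0→1
  Δ3: b:0→1
  (3Δ to stable)
t=5 Δ0: c=1 b=1 d=1 clk=1
  Δ1: clk:1→0
  (1Δ to stable)
t=6 Δ0: c=1 b=1 d=1 clk=0
  Δ1: clk:0→1
  Δ2: d:1→0
  Δ3: b:1→0
  (3Δ to stable)
t=7 Δ0: c=1 b=0 d=0 clk=1
  Δ1: clk:1→0
  (1Δ to stable)
t=8 Δ0: c=1 b=0 d=0 clk=0
  Δ1: clk:0→1
  Δ2: d:0→1
  Δ3: b:0→1
  (3Δ to stable)
t=9 Δ0: c=1 b=1 d=1 clk=1
  Δ1: clk:1→0
  (1Δ to stable)
t=10 Δ0: c=1 b=1 d=1 clk=0
  Δ1: clk:0→1
  Δ2: d:1→0
  Δ3: b:1→0
  (3Δ to stable)
t=11 Δ0: c=1 b=0 d=0 clk=1
  Δ1: clk:1→0
  (1Δ to stable)
t=12 Δ0: c=1 b=0 d=0 clk=0
  Δ1: clk:0→1
  Δ2: d:0→1
  Δ3: b:0→1
  (3Δ to stable)
t=13 Δ0: c=1 b=1 d=1 clk=1
  Δ1: clk:1→0
  (1Δ to stable)
t=14 Δ0: c=1 b=1 d=1 clk=0
  Δ1: clk:0→1
  Δ2: d:1→0
  Δ3: b:1→0
  (3Δ to stable)
t=15 Δ0: c=1 b=0 d=0 clk=1
  Δ1: clk:1→0
  (1Δ to stable)
t=16 Δ0: c=1 b=0 d=0 clk=0
  Δ1: clk:0→1
  Δ2: d:0→1
  Δ3: b:0→1
  (3Δ to stable)
t=17 Δ0: c=1 b=1 d=1 clk=1
  Δ1: clk:1→0
  (1Δ to stable)
t=18 Δ0: c=1 b=1 d=1 clk=0
  Δ1: clk:0→1
  Δ2: d:1→0
  Δ3: b:1→0
  (3Δ to stable)

1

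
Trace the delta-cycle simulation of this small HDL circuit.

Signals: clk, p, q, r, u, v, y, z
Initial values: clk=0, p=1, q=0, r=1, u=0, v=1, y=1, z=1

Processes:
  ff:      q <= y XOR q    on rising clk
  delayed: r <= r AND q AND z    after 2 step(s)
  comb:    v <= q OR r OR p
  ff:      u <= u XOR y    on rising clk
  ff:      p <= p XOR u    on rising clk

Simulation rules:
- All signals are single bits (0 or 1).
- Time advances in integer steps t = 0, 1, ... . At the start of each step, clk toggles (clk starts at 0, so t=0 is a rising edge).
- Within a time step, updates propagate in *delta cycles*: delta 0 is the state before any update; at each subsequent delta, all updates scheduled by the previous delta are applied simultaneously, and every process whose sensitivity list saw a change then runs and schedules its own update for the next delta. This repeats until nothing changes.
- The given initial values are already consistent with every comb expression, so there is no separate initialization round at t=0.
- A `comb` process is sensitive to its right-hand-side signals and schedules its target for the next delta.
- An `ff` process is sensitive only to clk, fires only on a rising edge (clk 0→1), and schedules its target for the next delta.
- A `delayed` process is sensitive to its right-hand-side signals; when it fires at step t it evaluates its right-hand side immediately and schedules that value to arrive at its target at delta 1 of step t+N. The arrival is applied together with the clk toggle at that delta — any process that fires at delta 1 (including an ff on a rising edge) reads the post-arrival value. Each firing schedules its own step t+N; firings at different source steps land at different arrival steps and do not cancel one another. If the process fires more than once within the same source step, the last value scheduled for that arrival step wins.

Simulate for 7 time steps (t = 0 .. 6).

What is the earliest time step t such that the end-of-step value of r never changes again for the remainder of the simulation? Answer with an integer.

[bits: r,u,clk,z,v,q,y,p]
t=0: Δ0=10011011 Δ1=10111011 Δ2=11111111 | 2Δ
t=1: Δ0=11111111 Δ1=11011111 | 1Δ
t=2: Δ0=11011111 Δ1=11111111 Δ2=10111010 | 2Δ
t=3: Δ0=10111010 Δ1=10011010 | 1Δ
t=4: Δ0=10011010 Δ1=00111010 Δ2=01110110 Δ3=01111110 | 3Δ
t=5: Δ0=01111110 Δ1=01011110 | 1Δ
t=6: Δ0=01011110 Δ1=01111110 Δ2=00111011 | 2Δ

4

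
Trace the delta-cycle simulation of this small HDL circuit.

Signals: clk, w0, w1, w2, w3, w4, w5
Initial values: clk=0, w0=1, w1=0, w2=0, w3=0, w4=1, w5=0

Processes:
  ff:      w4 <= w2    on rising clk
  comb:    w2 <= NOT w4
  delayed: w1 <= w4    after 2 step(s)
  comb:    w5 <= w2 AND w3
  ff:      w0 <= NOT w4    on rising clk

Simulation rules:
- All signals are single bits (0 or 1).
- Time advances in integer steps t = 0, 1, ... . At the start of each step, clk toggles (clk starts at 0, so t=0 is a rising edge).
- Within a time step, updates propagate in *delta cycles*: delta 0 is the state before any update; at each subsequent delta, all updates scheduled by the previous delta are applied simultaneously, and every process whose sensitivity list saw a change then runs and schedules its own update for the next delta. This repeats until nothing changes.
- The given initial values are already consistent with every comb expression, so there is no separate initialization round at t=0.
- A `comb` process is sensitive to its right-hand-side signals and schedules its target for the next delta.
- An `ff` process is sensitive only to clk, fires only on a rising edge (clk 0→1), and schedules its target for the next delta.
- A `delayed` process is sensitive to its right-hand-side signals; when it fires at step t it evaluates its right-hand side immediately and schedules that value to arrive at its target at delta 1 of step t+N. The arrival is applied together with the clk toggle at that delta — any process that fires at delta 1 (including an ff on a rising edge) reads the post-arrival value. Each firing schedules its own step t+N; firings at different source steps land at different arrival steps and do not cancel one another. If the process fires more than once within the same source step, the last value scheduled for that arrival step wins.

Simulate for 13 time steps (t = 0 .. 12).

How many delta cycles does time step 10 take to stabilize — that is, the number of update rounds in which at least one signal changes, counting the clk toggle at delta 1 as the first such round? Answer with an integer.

t=0 Δ0: w4=1 w5=0 w0=1 w3=0 w1=0 clk=0 w2=0
  Δ1: clk:0→1
  Δ2: w4:1→0, w0:1→0
  Δ3: w2:0→1
  (3Δ to stable)
t=1 Δ0: w4=0 w5=0 w0=0 w3=0 w1=0 clk=1 w2=1
  Δ1: clk:1→0
  (1Δ to stable)
t=2 Δ0: w4=0 w5=0 w0=0 w3=0 w1=0 clk=0 w2=1
  Δ1: clk:0→1
  Δ2: w4:0→1, w0:0→1
  Δ3: w2:1→0
  (3Δ to stable)
t=3 Δ0: w4=1 w5=0 w0=1 w3=0 w1=0 clk=1 w2=0
  Δ1: clk:1→0
  (1Δ to stable)
t=4 Δ0: w4=1 w5=0 w0=1 w3=0 w1=0 clk=0 w2=0
  Δ1: w1:0→1, clk:0→1
  Δ2: w4:1→0, w0:1→0
  Δ3: w2:0→1
  (3Δ to stable)
t=5 Δ0: w4=0 w5=0 w0=0 w3=0 w1=1 clk=1 w2=1
  Δ1: clk:1→0
  (1Δ to stable)
t=6 Δ0: w4=0 w5=0 w0=0 w3=0 w1=1 clk=0 w2=1
  Δ1: w1:1→0, clk:0→1
  Δ2: w4:0→1, w0:0→1
  Δ3: w2:1→0
  (3Δ to stable)
t=7 Δ0: w4=1 w5=0 w0=1 w3=0 w1=0 clk=1 w2=0
  Δ1: clk:1→0
  (1Δ to stable)
t=8 Δ0: w4=1 w5=0 w0=1 w3=0 w1=0 clk=0 w2=0
  Δ1: w1:0→1, clk:0→1
  Δ2: w4:1→0, w0:1→0
  Δ3: w2:0→1
  (3Δ to stable)
t=9 Δ0: w4=0 w5=0 w0=0 w3=0 w1=1 clk=1 w2=1
  Δ1: clk:1→0
  (1Δ to stable)
t=10 Δ0: w4=0 w5=0 w0=0 w3=0 w1=1 clk=0 w2=1
  Δ1: w1:1→0, clk:0→1
  Δ2: w4:0→1, w0:0→1
  Δ3: w2:1→0
  (3Δ to stable)
t=11 Δ0: w4=1 w5=0 w0=1 w3=0 w1=0 clk=1 w2=0
  Δ1: clk:1→0
  (1Δ to stable)
t=12 Δ0: w4=1 w5=0 w0=1 w3=0 w1=0 clk=0 w2=0
  Δ1: w1:0→1, clk:0→1
  Δ2: w4:1→0, w0:1→0
  Δ3: w2:0→1
  (3Δ to stable)

3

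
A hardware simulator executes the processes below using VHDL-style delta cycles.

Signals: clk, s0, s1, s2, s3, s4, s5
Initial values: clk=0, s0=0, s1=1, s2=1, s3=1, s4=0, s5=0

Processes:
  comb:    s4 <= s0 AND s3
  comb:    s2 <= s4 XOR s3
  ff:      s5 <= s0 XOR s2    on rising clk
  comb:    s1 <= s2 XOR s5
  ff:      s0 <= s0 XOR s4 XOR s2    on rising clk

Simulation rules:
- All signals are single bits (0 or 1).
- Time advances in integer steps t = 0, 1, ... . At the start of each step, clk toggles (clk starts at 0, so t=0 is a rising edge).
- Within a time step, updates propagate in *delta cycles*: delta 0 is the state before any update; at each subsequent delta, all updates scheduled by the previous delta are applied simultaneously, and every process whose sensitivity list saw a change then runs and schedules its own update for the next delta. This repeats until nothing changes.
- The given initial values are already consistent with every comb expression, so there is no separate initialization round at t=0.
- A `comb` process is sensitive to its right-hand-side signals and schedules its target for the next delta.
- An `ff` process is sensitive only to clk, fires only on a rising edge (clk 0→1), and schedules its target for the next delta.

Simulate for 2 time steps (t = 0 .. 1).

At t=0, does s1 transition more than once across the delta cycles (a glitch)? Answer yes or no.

yes

t=0 Δ0: s3=1 s2=1 s4=0 s5=0 clk=0 s0=0 s1=1
  Δ1: clk:0→1
  Δ2: s5:0→1, s0:0→1
  Δ3: s4:0→1, s1:1→0
  Δ4: s2:1→0
  Δ5: s1:0→1
  (5Δ to stable)
t=1 Δ0: s3=1 s2=0 s4=1 s5=1 clk=1 s0=1 s1=1
  Δ1: clk:1→0
  (1Δ to stable)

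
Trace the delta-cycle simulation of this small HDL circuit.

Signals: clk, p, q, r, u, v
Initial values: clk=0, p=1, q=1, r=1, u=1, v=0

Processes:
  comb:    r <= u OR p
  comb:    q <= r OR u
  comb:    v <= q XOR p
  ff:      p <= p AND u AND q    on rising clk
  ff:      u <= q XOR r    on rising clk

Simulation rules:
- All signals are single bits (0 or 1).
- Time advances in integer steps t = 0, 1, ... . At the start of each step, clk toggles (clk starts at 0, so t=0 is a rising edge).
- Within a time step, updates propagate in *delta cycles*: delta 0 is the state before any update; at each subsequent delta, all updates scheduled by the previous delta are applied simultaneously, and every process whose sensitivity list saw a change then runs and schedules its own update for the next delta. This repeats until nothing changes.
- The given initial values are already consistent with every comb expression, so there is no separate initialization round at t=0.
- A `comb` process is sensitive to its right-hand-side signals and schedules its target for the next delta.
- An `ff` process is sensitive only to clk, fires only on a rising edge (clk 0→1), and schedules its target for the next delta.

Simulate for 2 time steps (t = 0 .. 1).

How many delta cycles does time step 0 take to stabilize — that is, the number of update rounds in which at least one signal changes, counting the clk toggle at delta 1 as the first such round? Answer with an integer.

2

t0.Δ0 q=1 v=0 p=1 r=1 clk=0 u=1
t0.Δ1 q=1 v=0 p=1 r=1 clk=1 u=1
t0.Δ2 q=1 v=0 p=1 r=1 clk=1 u=0
t1.Δ0 q=1 v=0 p=1 r=1 clk=1 u=0
t1.Δ1 q=1 v=0 p=1 r=1 clk=0 u=0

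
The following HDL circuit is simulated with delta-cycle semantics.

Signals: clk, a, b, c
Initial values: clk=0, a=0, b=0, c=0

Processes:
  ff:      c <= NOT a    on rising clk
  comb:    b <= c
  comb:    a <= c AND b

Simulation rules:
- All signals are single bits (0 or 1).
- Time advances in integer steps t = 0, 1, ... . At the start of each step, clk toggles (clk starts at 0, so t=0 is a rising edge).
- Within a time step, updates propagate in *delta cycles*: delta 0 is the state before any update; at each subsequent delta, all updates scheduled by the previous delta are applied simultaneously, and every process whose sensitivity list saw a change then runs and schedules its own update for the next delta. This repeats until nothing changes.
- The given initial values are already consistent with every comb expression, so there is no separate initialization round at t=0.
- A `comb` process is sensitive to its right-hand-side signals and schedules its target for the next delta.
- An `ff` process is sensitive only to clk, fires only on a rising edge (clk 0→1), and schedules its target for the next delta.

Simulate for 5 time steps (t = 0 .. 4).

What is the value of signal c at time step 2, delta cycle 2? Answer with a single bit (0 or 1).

t0.Δ0 clk=0 a=0 b=0 c=0
t0.Δ1 clk=1 a=0 b=0 c=0
t0.Δ2 clk=1 a=0 b=0 c=1
t0.Δ3 clk=1 a=0 b=1 c=1
t0.Δ4 clk=1 a=1 b=1 c=1
t1.Δ0 clk=1 a=1 b=1 c=1
t1.Δ1 clk=0 a=1 b=1 c=1
t2.Δ0 clk=0 a=1 b=1 c=1
t2.Δ1 clk=1 a=1 b=1 c=1
t2.Δ2 clk=1 a=1 b=1 c=0
t2.Δ3 clk=1 a=0 b=0 c=0
t3.Δ0 clk=1 a=0 b=0 c=0
t3.Δ1 clk=0 a=0 b=0 c=0
t4.Δ0 clk=0 a=0 b=0 c=0
t4.Δ1 clk=1 a=0 b=0 c=0
t4.Δ2 clk=1 a=0 b=0 c=1
t4.Δ3 clk=1 a=0 b=1 c=1
t4.Δ4 clk=1 a=1 b=1 c=1

0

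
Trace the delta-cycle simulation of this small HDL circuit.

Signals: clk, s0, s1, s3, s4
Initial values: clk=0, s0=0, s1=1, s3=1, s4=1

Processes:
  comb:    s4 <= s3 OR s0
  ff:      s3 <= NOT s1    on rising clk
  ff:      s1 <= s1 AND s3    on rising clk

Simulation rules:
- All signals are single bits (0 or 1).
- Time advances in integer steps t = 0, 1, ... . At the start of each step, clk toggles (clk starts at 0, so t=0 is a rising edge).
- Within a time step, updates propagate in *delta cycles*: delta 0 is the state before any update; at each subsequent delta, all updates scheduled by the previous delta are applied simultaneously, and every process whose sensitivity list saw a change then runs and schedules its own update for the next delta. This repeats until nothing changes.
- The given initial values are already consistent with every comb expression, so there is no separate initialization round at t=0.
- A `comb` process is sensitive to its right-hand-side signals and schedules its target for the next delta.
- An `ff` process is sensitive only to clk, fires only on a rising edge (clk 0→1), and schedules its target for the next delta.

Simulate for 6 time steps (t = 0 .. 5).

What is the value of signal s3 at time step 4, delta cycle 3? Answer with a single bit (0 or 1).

t=0 Δ0: s3=1 clk=0 s4=1 s1=1 s0=0
  Δ1: clk:0→1
  Δ2: s3:1→0
  Δ3: s4:1→0
  (3Δ to stable)
t=1 Δ0: s3=0 clk=1 s4=0 s1=1 s0=0
  Δ1: clk:1→0
  (1Δ to stable)
t=2 Δ0: s3=0 clk=0 s4=0 s1=1 s0=0
  Δ1: clk:0→1
  Δ2: s1:1→0
  (2Δ to stable)
t=3 Δ0: s3=0 clk=1 s4=0 s1=0 s0=0
  Δ1: clk:1→0
  (1Δ to stable)
t=4 Δ0: s3=0 clk=0 s4=0 s1=0 s0=0
  Δ1: clk:0→1
  Δ2: s3:0→1
  Δ3: s4:0→1
  (3Δ to stable)
t=5 Δ0: s3=1 clk=1 s4=1 s1=0 s0=0
  Δ1: clk:1→0
  (1Δ to stable)

1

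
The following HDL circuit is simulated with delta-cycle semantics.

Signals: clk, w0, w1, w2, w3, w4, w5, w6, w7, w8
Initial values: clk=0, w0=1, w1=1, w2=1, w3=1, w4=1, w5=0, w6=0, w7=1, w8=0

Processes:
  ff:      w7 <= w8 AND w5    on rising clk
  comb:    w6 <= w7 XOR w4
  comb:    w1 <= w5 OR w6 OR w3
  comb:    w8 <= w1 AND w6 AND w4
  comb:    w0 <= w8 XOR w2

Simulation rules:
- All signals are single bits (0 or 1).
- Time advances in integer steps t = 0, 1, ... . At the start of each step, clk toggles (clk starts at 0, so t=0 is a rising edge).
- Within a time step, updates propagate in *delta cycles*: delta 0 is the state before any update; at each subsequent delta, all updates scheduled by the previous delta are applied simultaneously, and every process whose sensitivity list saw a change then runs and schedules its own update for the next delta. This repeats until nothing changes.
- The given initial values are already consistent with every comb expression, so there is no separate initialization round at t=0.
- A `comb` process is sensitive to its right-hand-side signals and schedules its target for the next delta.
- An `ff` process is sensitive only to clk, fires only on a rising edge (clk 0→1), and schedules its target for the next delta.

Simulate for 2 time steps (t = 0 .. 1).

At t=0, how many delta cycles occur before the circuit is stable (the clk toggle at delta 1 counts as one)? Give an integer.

[bits: w2,w5,w0,w6,w1,w3,w4,w7,clk,w8]
t=0: Δ0=1010111100 Δ1=1010111110 Δ2=1010111010 Δ3=1011111010 Δ4=1011111011 Δ5=1001111011 | 5Δ
t=1: Δ0=1001111011 Δ1=1001111001 | 1Δ

5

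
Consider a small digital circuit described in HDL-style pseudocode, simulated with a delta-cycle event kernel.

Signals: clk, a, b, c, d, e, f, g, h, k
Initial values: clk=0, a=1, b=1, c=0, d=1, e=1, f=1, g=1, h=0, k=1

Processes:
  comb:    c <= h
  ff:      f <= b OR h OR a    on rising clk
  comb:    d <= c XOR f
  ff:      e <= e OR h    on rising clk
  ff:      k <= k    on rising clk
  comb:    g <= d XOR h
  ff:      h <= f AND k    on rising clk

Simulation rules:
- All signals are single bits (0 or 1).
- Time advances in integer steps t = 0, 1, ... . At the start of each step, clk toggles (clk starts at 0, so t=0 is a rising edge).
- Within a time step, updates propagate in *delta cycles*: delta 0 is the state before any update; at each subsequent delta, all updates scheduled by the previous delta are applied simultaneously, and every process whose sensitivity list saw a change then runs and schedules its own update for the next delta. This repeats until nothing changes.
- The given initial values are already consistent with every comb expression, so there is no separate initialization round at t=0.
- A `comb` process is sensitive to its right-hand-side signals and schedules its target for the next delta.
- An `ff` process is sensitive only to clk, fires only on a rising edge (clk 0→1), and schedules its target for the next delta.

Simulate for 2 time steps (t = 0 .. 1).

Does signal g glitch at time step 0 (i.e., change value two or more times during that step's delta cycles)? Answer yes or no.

yes

t=0 Δ0: h=0 c=0 a=1 clk=0 d=1 b=1 k=1 g=1 f=1 e=1
  Δ1: clk:0→1
  Δ2: h:0→1
  Δ3: c:0→1, g:1→0
  Δ4: d:1→0
  Δ5: g:0→1
  (5Δ to stable)
t=1 Δ0: h=1 c=1 a=1 clk=1 d=0 b=1 k=1 g=1 f=1 e=1
  Δ1: clk:1→0
  (1Δ to stable)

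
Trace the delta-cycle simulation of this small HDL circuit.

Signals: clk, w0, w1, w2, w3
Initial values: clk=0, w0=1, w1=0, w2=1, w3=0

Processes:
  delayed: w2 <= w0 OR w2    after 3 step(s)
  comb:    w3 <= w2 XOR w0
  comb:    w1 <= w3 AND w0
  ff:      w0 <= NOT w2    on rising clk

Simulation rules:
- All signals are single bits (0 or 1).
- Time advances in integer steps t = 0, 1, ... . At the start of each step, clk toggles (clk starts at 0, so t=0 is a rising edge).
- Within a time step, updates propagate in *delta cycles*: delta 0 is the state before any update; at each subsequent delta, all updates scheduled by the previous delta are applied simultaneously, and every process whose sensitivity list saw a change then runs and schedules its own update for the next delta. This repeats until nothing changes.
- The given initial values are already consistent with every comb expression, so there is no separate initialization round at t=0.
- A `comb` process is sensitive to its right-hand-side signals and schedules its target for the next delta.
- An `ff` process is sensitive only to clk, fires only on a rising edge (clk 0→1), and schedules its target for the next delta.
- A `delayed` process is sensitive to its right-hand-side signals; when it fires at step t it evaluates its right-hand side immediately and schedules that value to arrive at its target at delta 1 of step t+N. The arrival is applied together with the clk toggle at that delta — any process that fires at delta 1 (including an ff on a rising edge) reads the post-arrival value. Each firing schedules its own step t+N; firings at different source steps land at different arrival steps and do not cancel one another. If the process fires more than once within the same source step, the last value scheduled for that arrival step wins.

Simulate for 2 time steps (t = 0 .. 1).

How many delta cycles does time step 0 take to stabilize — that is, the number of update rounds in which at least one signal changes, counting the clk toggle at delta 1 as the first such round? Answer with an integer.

t=0 Δ0: clk=0 w3=0 w0=1 w1=0 w2=1
  Δ1: clk:0→1
  Δ2: w0:1→0
  Δ3: w3:0→1
  (3Δ to stable)
t=1 Δ0: clk=1 w3=1 w0=0 w1=0 w2=1
  Δ1: clk:1→0
  (1Δ to stable)

3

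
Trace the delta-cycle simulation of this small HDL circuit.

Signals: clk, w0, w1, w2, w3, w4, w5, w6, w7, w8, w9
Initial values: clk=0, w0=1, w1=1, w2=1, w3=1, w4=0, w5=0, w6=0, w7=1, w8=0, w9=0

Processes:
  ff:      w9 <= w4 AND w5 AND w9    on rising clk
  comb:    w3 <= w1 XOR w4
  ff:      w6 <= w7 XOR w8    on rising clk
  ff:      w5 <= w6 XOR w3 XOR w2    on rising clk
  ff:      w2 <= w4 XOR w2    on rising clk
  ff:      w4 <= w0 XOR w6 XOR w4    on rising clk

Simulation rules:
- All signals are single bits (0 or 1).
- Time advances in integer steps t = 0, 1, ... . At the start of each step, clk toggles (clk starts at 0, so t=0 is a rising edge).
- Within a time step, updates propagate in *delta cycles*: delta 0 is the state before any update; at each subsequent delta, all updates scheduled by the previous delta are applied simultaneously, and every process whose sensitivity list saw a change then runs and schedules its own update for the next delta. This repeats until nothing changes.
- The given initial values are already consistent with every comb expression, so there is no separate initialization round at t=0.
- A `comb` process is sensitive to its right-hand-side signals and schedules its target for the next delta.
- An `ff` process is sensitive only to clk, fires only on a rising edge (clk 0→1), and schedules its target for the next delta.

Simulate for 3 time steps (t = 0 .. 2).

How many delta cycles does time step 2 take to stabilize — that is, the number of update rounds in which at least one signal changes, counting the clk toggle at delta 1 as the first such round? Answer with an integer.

2

[bits: w8,w1,w7,w6,w0,w2,w5,clk,w4,w9,w3]
t=0: Δ0=01101100001 Δ1=01101101001 Δ2=01111101101 Δ3=01111101100 | 3Δ
t=1: Δ0=01111101100 Δ1=01111100100 | 1Δ
t=2: Δ0=01111100100 Δ1=01111101100 Δ2=01111001100 | 2Δ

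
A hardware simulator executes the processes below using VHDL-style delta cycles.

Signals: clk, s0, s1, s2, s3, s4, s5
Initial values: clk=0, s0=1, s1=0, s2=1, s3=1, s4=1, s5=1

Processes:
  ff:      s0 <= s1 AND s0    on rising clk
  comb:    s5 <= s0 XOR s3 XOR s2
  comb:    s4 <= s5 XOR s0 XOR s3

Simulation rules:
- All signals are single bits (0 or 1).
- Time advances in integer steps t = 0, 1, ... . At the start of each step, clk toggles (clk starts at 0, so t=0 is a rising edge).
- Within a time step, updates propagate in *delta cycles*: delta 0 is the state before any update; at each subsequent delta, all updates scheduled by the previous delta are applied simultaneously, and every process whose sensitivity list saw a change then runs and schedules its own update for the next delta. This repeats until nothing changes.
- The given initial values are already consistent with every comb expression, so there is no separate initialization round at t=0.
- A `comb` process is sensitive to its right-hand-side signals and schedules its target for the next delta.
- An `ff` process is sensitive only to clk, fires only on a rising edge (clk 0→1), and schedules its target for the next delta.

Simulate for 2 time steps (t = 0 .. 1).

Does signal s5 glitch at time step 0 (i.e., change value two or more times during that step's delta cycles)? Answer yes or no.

[bits: s5,s0,s4,s1,s2,clk,s3]
t=0: Δ0=1110101 Δ1=1110111 Δ2=1010111 Δ3=0000111 Δ4=0010111 | 4Δ
t=1: Δ0=0010111 Δ1=0010101 | 1Δ

no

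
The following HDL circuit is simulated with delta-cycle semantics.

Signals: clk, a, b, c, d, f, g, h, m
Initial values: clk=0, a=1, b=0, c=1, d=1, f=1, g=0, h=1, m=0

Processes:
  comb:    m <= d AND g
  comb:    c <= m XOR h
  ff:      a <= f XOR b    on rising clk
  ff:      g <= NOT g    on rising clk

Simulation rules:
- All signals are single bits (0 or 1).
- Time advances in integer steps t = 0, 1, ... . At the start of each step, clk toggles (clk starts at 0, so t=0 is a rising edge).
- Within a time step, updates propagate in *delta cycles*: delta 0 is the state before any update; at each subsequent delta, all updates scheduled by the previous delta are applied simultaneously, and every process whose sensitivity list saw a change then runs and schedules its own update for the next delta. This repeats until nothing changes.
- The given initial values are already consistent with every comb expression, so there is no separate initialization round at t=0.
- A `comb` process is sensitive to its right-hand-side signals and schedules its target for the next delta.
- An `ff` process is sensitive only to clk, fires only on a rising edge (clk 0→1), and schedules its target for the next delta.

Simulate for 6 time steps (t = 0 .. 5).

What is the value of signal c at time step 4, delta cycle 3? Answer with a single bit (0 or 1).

t=0 Δ0: a=1 b=0 c=1 g=0 clk=0 h=1 d=1 f=1 m=0
  Δ1: clk:0→1
  Δ2: g:0→1
  Δ3: m:0→1
  Δ4: c:1→0
  (4Δ to stable)
t=1 Δ0: a=1 b=0 c=0 g=1 clk=1 h=1 d=1 f=1 m=1
  Δ1: clk:1→0
  (1Δ to stable)
t=2 Δ0: a=1 b=0 c=0 g=1 clk=0 h=1 d=1 f=1 m=1
  Δ1: clk:0→1
  Δ2: g:1→0
  Δ3: m:1→0
  Δ4: c:0→1
  (4Δ to stable)
t=3 Δ0: a=1 b=0 c=1 g=0 clk=1 h=1 d=1 f=1 m=0
  Δ1: clk:1→0
  (1Δ to stable)
t=4 Δ0: a=1 b=0 c=1 g=0 clk=0 h=1 d=1 f=1 m=0
  Δ1: clk:0→1
  Δ2: g:0→1
  Δ3: m:0→1
  Δ4: c:1→0
  (4Δ to stable)
t=5 Δ0: a=1 b=0 c=0 g=1 clk=1 h=1 d=1 f=1 m=1
  Δ1: clk:1→0
  (1Δ to stable)

1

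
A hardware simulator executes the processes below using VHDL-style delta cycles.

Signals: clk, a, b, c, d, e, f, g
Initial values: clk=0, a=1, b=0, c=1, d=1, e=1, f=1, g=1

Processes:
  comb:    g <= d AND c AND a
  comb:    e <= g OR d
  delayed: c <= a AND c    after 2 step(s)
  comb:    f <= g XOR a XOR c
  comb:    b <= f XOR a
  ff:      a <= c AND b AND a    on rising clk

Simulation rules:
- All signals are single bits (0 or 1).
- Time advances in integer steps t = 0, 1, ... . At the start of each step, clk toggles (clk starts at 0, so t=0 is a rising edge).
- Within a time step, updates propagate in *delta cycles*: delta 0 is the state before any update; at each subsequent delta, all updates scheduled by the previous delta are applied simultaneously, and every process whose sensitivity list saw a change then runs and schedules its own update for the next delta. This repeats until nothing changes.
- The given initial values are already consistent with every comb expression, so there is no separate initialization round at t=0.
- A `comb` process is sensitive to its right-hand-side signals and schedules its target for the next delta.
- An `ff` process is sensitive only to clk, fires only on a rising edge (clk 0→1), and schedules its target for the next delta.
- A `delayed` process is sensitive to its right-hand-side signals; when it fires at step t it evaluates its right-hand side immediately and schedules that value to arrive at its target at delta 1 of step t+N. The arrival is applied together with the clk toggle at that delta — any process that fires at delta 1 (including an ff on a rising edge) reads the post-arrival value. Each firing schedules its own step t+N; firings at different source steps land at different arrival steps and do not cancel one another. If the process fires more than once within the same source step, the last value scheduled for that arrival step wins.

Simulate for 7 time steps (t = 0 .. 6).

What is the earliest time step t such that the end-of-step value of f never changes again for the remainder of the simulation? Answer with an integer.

[bits: b,e,g,clk,d,c,f,a]
t=0: Δ0=01101111 Δ1=01111111 Δ2=01111110 Δ3=11011100 Δ4=01011110 Δ5=11011110 | 5Δ
t=1: Δ0=11011110 Δ1=11001110 | 1Δ
t=2: Δ0=11001110 Δ1=11011010 Δ2=11011000 Δ3=01011000 | 3Δ
t=3: Δ0=01011000 Δ1=01001000 | 1Δ
t=4: Δ0=01001000 Δ1=01011000 | 1Δ
t=5: Δ0=01011000 Δ1=01001000 | 1Δ
t=6: Δ0=01001000 Δ1=01011000 | 1Δ

2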